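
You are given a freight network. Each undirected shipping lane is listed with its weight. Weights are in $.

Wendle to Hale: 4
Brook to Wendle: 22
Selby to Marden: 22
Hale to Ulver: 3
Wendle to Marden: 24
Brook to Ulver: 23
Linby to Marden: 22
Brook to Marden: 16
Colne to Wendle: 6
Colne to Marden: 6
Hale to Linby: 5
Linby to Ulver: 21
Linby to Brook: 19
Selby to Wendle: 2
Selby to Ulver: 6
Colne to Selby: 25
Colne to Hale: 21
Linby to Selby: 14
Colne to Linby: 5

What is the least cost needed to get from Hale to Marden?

Compare a few routes:
Hale → Wendle → Colne → Marden: 4+6+6 = 16
Hale → Ulver → Selby → Wendle → Colne → Marden: 3+6+2+6+6 = 23
The minimum is $16 via Hale → Wendle → Colne → Marden.

$16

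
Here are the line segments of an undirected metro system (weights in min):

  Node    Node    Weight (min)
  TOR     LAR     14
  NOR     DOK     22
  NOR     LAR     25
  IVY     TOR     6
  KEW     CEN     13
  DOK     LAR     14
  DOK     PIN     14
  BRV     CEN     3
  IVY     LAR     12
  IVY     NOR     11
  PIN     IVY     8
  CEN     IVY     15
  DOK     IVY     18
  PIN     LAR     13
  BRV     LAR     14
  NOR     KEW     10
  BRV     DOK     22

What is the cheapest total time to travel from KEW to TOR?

27 min

Enumerating some paths:
KEW → NOR → IVY → LAR → TOR: 10+11+12+14 = 47
KEW → CEN → IVY → TOR: 13+15+6 = 34
KEW → CEN → BRV → LAR → TOR: 13+3+14+14 = 44
KEW → NOR → IVY → TOR: 10+11+6 = 27
The minimum is 27 min via KEW → NOR → IVY → TOR.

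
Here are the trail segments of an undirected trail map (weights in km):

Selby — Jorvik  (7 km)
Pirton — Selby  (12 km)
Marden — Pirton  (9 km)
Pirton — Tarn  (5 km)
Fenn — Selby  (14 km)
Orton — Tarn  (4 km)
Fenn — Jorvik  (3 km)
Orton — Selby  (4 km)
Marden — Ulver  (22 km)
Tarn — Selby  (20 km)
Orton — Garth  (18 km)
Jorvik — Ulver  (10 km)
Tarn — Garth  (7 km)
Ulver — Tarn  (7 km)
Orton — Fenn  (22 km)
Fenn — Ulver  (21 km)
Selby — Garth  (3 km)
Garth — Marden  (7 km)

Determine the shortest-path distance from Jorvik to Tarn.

Candidate routes:
Jorvik - Selby - Orton - Tarn: 7+4+4 = 15
Jorvik - Selby - Garth - Tarn: 7+3+7 = 17
The minimum is 15 km via Jorvik - Selby - Orton - Tarn.

15 km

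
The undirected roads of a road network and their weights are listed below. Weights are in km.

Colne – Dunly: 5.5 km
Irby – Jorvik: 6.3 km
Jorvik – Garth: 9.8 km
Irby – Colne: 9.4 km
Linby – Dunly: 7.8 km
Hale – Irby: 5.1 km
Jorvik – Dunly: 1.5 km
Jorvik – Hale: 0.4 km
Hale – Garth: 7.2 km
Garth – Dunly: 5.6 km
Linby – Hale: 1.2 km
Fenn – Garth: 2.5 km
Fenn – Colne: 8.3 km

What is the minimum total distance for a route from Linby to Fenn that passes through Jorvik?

11.2 km

Best Linby to Jorvik: Linby → Hale → Jorvik costing 1.6
Shortest Jorvik→Fenn: Jorvik → Dunly → Garth → Fenn = 9.6
Total via Jorvik: 1.6 + 9.6 = 11.2 km.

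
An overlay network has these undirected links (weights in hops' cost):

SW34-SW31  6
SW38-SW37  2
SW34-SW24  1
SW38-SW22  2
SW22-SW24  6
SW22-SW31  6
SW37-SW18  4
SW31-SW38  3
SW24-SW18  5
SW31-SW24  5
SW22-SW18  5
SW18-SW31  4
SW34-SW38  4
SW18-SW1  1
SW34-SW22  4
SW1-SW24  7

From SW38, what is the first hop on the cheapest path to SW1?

SW37

Enumerating some paths:
SW38 → SW22 → SW18 → SW1: 2+5+1 = 8
SW38 → SW37 → SW18 → SW1: 2+4+1 = 7
The minimum is 7 hops' cost via SW38 → SW37 → SW18 → SW1.
So from SW38 the first move is to SW37.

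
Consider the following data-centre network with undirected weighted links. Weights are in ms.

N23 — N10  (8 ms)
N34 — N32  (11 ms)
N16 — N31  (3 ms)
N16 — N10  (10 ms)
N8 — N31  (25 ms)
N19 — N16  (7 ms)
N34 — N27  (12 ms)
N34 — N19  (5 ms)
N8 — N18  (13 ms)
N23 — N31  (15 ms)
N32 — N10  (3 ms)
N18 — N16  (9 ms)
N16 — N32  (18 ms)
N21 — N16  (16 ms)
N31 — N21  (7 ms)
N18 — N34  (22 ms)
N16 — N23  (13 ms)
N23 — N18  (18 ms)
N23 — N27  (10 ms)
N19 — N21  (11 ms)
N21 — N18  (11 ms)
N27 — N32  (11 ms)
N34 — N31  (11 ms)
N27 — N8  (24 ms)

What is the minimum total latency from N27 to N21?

Compare a few routes:
N27 - N34 - N19 - N21: 12+5+11 = 28
N27 - N34 - N31 - N21: 12+11+7 = 30
Cheapest is N27 - N34 - N19 - N21 at 28 ms.

28 ms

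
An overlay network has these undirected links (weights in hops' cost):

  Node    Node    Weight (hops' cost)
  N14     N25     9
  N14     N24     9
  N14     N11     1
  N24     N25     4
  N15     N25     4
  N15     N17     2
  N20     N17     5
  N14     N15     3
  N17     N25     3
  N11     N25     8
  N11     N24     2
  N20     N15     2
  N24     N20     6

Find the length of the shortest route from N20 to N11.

Running Dijkstra from N20:
N20: 0
N15: 2  (via N20)
N17: 4  (via N15)
N14: 5  (via N15)
N11: 6  (via N14)
Shortest route: N20 → N15 → N14 → N11 = 6 hops' cost.

6 hops' cost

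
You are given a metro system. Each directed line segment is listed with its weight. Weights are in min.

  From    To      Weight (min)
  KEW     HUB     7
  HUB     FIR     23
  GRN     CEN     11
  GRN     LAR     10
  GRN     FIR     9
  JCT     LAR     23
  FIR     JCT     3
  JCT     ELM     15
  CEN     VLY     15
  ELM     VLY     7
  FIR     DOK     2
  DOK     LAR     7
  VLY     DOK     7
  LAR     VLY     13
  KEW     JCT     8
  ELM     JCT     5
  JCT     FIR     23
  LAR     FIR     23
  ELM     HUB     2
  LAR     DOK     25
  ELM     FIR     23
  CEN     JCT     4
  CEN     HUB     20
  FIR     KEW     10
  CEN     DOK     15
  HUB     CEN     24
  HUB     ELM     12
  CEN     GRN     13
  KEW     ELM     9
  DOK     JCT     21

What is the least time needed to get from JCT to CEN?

Running Dijkstra from JCT:
JCT: 0
ELM: 15  (via JCT)
HUB: 17  (via ELM)
VLY: 22  (via ELM)
LAR: 23  (via JCT)
FIR: 23  (via JCT)
DOK: 25  (via FIR)
KEW: 33  (via FIR)
CEN: 41  (via HUB)
Shortest route: JCT–ELM–HUB–CEN = 41 min.

41 min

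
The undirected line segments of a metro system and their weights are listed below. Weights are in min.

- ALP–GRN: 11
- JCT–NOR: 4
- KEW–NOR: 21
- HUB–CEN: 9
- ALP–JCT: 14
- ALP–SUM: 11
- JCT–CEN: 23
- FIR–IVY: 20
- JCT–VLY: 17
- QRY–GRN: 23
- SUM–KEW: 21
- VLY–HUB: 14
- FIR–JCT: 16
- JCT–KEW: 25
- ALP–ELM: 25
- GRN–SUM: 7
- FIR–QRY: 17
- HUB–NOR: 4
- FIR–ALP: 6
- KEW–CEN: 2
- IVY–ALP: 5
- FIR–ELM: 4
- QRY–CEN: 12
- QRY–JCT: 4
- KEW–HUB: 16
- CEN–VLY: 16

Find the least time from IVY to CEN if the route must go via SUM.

39 min

Best IVY to SUM: IVY → ALP → SUM costing 16
Best SUM to CEN: SUM → KEW → CEN costing 23
Total via SUM: 16 + 23 = 39 min.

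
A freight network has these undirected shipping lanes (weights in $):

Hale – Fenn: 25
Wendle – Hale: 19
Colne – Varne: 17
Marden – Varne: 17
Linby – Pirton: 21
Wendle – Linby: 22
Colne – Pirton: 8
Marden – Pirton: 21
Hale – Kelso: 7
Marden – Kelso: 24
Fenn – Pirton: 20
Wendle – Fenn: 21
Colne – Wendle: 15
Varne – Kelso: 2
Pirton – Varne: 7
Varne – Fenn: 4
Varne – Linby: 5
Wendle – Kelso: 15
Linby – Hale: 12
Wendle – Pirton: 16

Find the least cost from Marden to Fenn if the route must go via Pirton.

$32

Best Marden to Pirton: Marden–Pirton costing 21
Shortest Pirton→Fenn: Pirton–Varne–Fenn = 11
Total via Pirton: 21 + 11 = $32.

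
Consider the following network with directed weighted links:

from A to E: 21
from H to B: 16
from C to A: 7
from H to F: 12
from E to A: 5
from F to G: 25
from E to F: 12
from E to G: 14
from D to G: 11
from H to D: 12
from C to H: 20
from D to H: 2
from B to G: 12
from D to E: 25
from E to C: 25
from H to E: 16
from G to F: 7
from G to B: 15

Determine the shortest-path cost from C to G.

42

Shortest distances from C:
C: 0
A: 7  (via C)
H: 20  (via C)
E: 28  (via A)
D: 32  (via H)
F: 32  (via H)
B: 36  (via H)
G: 42  (via E)
Shortest route: C–A–E–G = 42.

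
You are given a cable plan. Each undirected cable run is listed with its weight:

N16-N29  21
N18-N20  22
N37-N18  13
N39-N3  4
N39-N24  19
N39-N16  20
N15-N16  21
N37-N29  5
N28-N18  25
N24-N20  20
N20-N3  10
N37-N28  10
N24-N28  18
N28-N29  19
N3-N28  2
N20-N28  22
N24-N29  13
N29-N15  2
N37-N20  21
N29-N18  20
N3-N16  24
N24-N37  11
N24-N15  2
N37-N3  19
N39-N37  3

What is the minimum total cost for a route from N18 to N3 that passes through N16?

Shortest N18→N16: N18 → N37 → N39 → N16 = 36
Shortest N16→N3: N16 → N3 = 24
Total via N16: 36 + 24 = 60.

60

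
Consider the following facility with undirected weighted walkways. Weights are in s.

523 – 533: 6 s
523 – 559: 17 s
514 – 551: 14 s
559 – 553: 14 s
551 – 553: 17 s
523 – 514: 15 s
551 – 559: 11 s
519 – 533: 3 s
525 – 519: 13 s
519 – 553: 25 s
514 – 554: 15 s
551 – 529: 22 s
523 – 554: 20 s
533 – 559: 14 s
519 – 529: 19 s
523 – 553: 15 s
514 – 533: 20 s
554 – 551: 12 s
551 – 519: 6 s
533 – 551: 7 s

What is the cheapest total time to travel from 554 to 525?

31 s

Enumerating some paths:
554–514–551–519–525: 15+14+6+13 = 48
554–551–519–525: 12+6+13 = 31
554–523–533–519–525: 20+6+3+13 = 42
554–551–533–519–525: 12+7+3+13 = 35
Cheapest is 554–551–519–525 at 31 s.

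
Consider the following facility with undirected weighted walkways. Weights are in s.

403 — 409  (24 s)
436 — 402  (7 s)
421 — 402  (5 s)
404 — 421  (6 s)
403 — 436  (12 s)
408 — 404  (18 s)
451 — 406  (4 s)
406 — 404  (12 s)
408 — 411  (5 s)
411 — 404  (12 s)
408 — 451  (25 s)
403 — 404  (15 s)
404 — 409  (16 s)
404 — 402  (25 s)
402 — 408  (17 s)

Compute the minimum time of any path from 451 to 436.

Enumerating some paths:
451 → 406 → 404 → 421 → 402 → 436: 4+12+6+5+7 = 34
451 → 406 → 404 → 403 → 436: 4+12+15+12 = 43
451 → 406 → 404 → 402 → 436: 4+12+25+7 = 48
Cheapest is 451 → 406 → 404 → 421 → 402 → 436 at 34 s.

34 s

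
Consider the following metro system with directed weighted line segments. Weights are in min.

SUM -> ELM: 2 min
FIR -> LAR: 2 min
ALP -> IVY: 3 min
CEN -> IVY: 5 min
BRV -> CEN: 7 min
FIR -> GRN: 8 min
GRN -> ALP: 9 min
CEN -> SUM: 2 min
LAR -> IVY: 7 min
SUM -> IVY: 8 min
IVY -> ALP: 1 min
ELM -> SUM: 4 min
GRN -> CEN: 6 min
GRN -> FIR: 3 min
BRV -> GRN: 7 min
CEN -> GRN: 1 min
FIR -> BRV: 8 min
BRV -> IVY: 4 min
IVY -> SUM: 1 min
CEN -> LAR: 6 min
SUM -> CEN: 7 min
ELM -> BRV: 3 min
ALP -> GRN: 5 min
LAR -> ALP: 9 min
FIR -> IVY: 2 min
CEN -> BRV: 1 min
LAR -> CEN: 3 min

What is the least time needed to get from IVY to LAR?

Candidate routes:
IVY → SUM → CEN → LAR: 1+7+6 = 14
IVY → SUM → CEN → GRN → FIR → LAR: 1+7+1+3+2 = 14
IVY → ALP → GRN → FIR → LAR: 1+5+3+2 = 11
IVY → ALP → GRN → CEN → LAR: 1+5+6+6 = 18
The minimum is 11 min via IVY → ALP → GRN → FIR → LAR.

11 min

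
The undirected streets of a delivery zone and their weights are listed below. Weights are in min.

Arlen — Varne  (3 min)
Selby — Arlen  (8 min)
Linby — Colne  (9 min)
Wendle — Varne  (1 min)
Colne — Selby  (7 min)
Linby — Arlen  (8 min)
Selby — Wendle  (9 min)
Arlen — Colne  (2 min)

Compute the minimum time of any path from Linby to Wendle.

Running Dijkstra from Linby:
Linby: 0
Arlen: 8  (via Linby)
Colne: 9  (via Linby)
Varne: 11  (via Arlen)
Wendle: 12  (via Varne)
Shortest route: Linby → Arlen → Varne → Wendle = 12 min.

12 min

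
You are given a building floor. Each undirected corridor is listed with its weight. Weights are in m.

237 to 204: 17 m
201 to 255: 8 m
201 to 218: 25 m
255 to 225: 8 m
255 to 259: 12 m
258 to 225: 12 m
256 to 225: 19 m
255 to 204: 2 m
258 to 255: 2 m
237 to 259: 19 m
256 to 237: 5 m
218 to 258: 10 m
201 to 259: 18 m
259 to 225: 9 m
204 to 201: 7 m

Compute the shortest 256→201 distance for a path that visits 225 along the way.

Best 256 to 225: 256–225 costing 19
Shortest 225→201: 225–255–201 = 16
Total via 225: 19 + 16 = 35 m.

35 m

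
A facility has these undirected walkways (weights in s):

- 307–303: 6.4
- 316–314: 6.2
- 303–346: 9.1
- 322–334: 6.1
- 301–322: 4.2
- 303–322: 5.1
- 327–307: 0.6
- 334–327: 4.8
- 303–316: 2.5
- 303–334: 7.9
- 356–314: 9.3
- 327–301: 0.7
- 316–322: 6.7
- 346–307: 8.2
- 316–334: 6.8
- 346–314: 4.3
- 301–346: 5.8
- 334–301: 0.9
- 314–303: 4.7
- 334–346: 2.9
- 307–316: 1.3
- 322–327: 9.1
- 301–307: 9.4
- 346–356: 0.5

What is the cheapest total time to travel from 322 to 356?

8.5 s

Shortest distances from 322:
322: 0
301: 4.2  (via 322)
327: 4.9  (via 301)
334: 5.1  (via 301)
303: 5.1  (via 322)
307: 5.5  (via 327)
316: 6.7  (via 322)
346: 8  (via 334)
356: 8.5  (via 346)
Shortest route: 322 → 301 → 334 → 346 → 356 = 8.5 s.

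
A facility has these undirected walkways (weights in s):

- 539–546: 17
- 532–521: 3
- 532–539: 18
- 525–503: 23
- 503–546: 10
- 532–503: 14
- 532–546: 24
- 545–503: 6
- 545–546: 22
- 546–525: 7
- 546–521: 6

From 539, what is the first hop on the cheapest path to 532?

532

Compare a few routes:
539 - 532: 18 = 18
539 - 546 - 532: 17+24 = 41
539 - 546 - 521 - 532: 17+6+3 = 26
539 - 546 - 503 - 532: 17+10+14 = 41
The minimum is 18 s via 539 - 532.
So from 539 the first move is to 532.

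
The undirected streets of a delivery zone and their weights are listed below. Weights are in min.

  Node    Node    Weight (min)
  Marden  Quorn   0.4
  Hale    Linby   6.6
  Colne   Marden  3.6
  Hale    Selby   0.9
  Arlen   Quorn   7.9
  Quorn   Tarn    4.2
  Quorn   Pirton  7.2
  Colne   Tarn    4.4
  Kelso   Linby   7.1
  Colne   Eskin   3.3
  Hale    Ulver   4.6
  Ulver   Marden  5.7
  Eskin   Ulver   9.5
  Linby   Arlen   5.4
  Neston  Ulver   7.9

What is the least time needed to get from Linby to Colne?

Enumerating some paths:
Linby - Arlen - Quorn - Marden - Colne: 5.4+7.9+0.4+3.6 = 17.3
Linby - Arlen - Quorn - Tarn - Colne: 5.4+7.9+4.2+4.4 = 21.9
Linby - Hale - Ulver - Marden - Colne: 6.6+4.6+5.7+3.6 = 20.5
The minimum is 17.3 min via Linby - Arlen - Quorn - Marden - Colne.

17.3 min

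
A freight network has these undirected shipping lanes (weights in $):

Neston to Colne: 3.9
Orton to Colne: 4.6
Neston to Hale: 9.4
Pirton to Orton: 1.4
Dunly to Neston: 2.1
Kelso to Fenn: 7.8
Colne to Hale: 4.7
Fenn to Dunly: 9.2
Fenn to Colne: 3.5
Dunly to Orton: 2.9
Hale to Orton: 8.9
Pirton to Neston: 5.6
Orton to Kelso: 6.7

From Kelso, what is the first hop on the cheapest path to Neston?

Enumerating some paths:
Kelso - Orton - Dunly - Neston: 6.7+2.9+2.1 = 11.7
Kelso - Orton - Pirton - Neston: 6.7+1.4+5.6 = 13.7
Cheapest is Kelso - Orton - Dunly - Neston at $11.7.
So from Kelso the first move is to Orton.

Orton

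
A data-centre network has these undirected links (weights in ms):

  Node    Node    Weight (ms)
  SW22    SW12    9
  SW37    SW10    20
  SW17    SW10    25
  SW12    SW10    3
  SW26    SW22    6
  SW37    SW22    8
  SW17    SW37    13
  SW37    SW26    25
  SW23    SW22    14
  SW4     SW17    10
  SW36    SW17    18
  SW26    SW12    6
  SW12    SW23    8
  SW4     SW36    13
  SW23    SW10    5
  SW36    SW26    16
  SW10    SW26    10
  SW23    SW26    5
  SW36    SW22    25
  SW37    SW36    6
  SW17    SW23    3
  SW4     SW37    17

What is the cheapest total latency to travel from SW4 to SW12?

Compare a few routes:
SW4 - SW17 - SW23 - SW26 - SW12: 10+3+5+6 = 24
SW4 - SW17 - SW23 - SW12: 10+3+8 = 21
The minimum is 21 ms via SW4 - SW17 - SW23 - SW12.

21 ms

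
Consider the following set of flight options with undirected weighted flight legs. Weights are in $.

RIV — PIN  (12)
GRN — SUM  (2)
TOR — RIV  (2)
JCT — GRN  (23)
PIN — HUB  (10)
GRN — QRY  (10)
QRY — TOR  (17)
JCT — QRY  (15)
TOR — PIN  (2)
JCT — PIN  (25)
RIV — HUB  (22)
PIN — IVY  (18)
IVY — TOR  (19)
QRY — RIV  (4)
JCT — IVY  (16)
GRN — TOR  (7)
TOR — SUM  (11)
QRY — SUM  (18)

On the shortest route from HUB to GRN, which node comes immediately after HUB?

PIN

Enumerating some paths:
HUB → PIN → TOR → GRN: 10+2+7 = 19
HUB → PIN → TOR → SUM → GRN: 10+2+11+2 = 25
The minimum is $19 via HUB → PIN → TOR → GRN.
So from HUB the first move is to PIN.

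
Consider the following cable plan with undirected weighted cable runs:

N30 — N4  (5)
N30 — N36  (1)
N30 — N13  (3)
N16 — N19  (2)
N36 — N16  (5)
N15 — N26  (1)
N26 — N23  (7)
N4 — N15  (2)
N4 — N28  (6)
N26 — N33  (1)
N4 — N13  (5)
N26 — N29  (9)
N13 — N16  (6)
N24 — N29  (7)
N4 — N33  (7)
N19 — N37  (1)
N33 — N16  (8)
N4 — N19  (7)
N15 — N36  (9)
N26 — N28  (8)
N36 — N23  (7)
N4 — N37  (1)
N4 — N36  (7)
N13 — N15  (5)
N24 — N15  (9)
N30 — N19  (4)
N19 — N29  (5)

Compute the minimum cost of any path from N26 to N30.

Enumerating some paths:
N26–N15–N13–N30: 1+5+3 = 9
N26–N15–N4–N30: 1+2+5 = 8
Cheapest is N26–N15–N4–N30 at 8.

8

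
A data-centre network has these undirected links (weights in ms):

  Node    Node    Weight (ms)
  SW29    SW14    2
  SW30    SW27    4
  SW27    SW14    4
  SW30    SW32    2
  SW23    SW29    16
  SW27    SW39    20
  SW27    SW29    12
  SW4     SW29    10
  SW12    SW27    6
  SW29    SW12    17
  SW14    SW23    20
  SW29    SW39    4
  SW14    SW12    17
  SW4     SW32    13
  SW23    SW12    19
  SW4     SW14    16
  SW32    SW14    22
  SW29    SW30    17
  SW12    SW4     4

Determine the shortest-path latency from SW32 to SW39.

Enumerating some paths:
SW32–SW30–SW27–SW14–SW29–SW39: 2+4+4+2+4 = 16
SW32–SW30–SW27–SW39: 2+4+20 = 26
SW32–SW30–SW29–SW39: 2+17+4 = 23
SW32–SW30–SW27–SW29–SW39: 2+4+12+4 = 22
The minimum is 16 ms via SW32–SW30–SW27–SW14–SW29–SW39.

16 ms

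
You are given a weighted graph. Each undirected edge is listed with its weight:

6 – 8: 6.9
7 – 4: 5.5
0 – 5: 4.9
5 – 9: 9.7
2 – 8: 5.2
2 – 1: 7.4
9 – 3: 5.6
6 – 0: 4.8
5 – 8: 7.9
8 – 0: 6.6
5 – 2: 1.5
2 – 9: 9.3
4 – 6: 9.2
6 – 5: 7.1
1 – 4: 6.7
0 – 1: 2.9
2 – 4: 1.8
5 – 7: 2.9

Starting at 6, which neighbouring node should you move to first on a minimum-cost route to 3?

5

Candidate routes:
6 → 0 → 5 → 9 → 3: 4.8+4.9+9.7+5.6 = 25
6 → 5 → 9 → 3: 7.1+9.7+5.6 = 22.4
6 → 4 → 2 → 9 → 3: 9.2+1.8+9.3+5.6 = 25.9
6 → 5 → 2 → 9 → 3: 7.1+1.5+9.3+5.6 = 23.5
Cheapest is 6 → 5 → 9 → 3 at 22.4.
So from 6 the first move is to 5.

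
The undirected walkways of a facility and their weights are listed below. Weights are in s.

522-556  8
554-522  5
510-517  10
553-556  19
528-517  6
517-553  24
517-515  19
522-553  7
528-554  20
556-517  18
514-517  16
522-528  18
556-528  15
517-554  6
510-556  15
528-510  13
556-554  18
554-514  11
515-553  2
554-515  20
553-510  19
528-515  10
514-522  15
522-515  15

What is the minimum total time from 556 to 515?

17 s

Candidate routes:
556–553–515: 19+2 = 21
556–522–515: 8+15 = 23
556–522–553–515: 8+7+2 = 17
Cheapest is 556–522–553–515 at 17 s.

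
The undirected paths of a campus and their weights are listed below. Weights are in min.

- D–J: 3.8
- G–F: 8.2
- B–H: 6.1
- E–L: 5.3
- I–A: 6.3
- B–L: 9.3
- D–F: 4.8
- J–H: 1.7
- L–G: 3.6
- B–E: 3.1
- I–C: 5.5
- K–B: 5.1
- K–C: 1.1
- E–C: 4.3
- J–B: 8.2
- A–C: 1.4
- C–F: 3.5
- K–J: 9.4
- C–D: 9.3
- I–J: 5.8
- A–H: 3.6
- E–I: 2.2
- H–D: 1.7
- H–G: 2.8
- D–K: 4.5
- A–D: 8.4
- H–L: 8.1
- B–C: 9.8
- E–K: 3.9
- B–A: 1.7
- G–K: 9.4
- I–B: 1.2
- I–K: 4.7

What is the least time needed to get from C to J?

6.7 min

Candidate routes:
C - K - D - H - J: 1.1+4.5+1.7+1.7 = 9
C - K - D - J: 1.1+4.5+3.8 = 9.4
C - A - H - J: 1.4+3.6+1.7 = 6.7
Cheapest is C - A - H - J at 6.7 min.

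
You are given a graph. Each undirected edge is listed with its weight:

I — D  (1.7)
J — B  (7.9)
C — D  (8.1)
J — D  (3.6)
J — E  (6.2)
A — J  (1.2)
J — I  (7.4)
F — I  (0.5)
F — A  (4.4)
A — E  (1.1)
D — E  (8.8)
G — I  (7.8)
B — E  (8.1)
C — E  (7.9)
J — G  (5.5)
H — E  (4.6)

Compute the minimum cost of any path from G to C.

Candidate routes:
G - J - D - C: 5.5+3.6+8.1 = 17.2
G - J - A - E - C: 5.5+1.2+1.1+7.9 = 15.7
Cheapest is G - J - A - E - C at 15.7.

15.7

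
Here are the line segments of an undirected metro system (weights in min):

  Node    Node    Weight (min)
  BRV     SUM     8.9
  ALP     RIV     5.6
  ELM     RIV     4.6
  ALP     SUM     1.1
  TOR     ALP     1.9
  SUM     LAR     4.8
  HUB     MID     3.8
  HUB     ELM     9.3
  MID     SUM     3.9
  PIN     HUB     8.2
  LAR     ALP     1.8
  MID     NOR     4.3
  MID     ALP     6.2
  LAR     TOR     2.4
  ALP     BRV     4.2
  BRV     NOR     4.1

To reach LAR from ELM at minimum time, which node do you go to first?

RIV

Compare a few routes:
ELM–RIV–ALP–LAR: 4.6+5.6+1.8 = 12
ELM–RIV–ALP–TOR–LAR: 4.6+5.6+1.9+2.4 = 14.5
The minimum is 12 min via ELM–RIV–ALP–LAR.
So from ELM the first move is to RIV.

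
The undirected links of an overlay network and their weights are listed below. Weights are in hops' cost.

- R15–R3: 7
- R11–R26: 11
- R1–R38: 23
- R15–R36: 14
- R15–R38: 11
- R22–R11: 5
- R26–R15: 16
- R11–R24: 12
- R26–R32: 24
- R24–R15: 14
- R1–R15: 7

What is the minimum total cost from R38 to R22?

Running Dijkstra from R38:
R38: 0
R15: 11  (via R38)
R3: 18  (via R15)
R1: 18  (via R15)
R24: 25  (via R15)
R36: 25  (via R15)
R26: 27  (via R15)
R11: 37  (via R24)
R22: 42  (via R11)
Shortest route: R38–R15–R24–R11–R22 = 42 hops' cost.

42 hops' cost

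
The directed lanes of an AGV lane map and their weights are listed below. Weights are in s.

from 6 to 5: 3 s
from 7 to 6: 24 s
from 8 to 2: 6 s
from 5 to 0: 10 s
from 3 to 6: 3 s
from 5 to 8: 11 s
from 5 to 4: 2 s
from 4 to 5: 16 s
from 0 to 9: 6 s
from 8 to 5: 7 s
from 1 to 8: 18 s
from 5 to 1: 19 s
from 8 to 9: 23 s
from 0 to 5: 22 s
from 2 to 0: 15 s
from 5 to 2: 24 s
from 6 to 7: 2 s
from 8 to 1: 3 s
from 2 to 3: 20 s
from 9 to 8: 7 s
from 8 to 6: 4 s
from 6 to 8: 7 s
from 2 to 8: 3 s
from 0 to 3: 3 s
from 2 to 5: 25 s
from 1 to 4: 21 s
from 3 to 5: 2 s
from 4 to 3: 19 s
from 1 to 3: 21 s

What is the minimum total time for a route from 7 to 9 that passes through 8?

54 s

Best 7 to 8: 7–6–8 costing 31
Best 8 to 9: 8–9 costing 23
Total via 8: 31 + 23 = 54 s.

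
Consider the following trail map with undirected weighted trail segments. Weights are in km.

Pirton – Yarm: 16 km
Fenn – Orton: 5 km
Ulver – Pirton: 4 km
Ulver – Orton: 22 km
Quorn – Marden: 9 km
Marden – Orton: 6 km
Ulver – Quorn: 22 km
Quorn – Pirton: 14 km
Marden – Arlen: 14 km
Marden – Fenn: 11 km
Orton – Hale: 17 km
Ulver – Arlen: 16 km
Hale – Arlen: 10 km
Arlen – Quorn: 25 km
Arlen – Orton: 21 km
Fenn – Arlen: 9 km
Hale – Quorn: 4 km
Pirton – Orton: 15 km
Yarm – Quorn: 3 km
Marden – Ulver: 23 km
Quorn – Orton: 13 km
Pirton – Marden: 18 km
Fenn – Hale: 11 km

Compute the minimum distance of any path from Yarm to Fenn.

Enumerating some paths:
Yarm - Quorn - Orton - Fenn: 3+13+5 = 21
Yarm - Quorn - Marden - Fenn: 3+9+11 = 23
Yarm - Quorn - Hale - Fenn: 3+4+11 = 18
Yarm - Quorn - Marden - Orton - Fenn: 3+9+6+5 = 23
The minimum is 18 km via Yarm - Quorn - Hale - Fenn.

18 km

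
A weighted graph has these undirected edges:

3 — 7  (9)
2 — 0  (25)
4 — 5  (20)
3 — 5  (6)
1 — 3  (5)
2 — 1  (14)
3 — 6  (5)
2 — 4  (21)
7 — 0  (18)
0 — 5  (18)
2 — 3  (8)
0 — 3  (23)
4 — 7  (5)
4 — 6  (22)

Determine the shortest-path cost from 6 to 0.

Candidate routes:
6 → 3 → 0: 5+23 = 28
6 → 3 → 5 → 0: 5+6+18 = 29
Cheapest is 6 → 3 → 0 at 28.

28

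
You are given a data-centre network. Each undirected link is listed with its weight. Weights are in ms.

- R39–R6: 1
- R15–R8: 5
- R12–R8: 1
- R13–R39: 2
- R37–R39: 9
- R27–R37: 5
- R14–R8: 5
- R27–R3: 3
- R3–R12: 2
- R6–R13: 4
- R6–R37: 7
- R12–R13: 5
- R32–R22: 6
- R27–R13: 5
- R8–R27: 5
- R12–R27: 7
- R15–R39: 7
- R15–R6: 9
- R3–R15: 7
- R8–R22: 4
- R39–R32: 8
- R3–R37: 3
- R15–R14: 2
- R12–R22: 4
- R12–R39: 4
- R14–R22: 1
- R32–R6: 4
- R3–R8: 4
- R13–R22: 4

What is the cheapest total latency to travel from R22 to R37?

Running Dijkstra from R22:
R22: 0
R14: 1  (via R22)
R15: 3  (via R14)
R8: 4  (via R22)
R13: 4  (via R22)
R12: 4  (via R22)
R32: 6  (via R22)
R39: 6  (via R13)
R3: 6  (via R12)
R6: 7  (via R39)
R27: 9  (via R8)
R37: 9  (via R3)
Shortest route: R22–R12–R3–R37 = 9 ms.

9 ms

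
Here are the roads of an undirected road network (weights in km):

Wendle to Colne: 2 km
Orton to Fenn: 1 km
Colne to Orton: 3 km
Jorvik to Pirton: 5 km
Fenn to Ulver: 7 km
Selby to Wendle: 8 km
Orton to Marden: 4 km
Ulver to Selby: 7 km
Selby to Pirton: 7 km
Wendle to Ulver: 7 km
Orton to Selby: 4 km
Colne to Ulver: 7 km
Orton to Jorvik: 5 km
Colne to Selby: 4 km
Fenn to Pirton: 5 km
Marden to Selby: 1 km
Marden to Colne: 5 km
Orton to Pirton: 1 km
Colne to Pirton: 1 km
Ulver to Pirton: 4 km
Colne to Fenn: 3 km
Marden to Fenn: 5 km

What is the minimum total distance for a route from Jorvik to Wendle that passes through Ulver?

Shortest Jorvik→Ulver: Jorvik–Pirton–Ulver = 9
Best Ulver to Wendle: Ulver–Wendle costing 7
Total via Ulver: 9 + 7 = 16 km.

16 km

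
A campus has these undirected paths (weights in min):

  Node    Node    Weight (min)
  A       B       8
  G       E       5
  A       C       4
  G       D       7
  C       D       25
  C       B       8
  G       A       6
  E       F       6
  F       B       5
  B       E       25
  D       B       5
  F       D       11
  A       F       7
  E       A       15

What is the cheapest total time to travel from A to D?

13 min

Shortest distances from A:
A: 0
C: 4  (via A)
G: 6  (via A)
F: 7  (via A)
B: 8  (via A)
E: 11  (via G)
D: 13  (via G)
Shortest route: A–G–D = 13 min.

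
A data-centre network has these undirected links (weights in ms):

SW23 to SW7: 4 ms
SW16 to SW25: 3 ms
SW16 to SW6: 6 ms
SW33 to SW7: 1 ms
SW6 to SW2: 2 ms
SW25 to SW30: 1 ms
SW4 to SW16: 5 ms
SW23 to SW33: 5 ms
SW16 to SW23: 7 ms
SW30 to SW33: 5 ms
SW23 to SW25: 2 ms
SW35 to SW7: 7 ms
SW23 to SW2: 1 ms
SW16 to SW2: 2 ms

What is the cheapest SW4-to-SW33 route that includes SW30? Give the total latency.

14 ms

Best SW4 to SW30: SW4–SW16–SW25–SW30 costing 9
Best SW30 to SW33: SW30–SW33 costing 5
Total via SW30: 9 + 5 = 14 ms.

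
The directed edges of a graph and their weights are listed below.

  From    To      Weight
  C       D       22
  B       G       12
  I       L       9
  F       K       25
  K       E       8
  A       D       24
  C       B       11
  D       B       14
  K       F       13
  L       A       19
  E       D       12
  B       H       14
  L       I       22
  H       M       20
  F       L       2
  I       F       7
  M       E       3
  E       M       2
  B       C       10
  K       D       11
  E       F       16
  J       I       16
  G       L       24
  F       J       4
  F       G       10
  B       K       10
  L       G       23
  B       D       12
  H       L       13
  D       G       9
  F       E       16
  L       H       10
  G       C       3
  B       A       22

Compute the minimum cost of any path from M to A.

40

Enumerating some paths:
M–E–F–L–A: 3+16+2+19 = 40
M–E–D–B–A: 3+12+14+22 = 51
Cheapest is M–E–F–L–A at 40.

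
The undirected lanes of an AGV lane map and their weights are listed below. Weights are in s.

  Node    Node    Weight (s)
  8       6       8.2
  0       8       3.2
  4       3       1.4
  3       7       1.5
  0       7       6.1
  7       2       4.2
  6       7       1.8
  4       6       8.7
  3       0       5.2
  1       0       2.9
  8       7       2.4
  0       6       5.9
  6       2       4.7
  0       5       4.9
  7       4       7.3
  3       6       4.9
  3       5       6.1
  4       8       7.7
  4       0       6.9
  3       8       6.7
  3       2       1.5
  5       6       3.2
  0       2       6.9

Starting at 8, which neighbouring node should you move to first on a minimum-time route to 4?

Candidate routes:
8 → 4: 7.7 = 7.7
8 → 7 → 3 → 4: 2.4+1.5+1.4 = 5.3
Cheapest is 8 → 7 → 3 → 4 at 5.3 s.
So from 8 the first move is to 7.

7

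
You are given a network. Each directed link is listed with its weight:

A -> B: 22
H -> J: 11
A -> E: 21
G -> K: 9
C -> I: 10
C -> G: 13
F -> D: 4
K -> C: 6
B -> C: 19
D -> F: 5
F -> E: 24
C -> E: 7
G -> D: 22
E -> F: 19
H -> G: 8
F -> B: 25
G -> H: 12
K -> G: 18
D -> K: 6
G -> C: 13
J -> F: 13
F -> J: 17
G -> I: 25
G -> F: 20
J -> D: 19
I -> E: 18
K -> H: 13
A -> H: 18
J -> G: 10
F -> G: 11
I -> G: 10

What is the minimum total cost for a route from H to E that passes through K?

Shortest H→K: H–G–K = 17
Shortest K→E: K–C–E = 13
Total via K: 17 + 13 = 30.

30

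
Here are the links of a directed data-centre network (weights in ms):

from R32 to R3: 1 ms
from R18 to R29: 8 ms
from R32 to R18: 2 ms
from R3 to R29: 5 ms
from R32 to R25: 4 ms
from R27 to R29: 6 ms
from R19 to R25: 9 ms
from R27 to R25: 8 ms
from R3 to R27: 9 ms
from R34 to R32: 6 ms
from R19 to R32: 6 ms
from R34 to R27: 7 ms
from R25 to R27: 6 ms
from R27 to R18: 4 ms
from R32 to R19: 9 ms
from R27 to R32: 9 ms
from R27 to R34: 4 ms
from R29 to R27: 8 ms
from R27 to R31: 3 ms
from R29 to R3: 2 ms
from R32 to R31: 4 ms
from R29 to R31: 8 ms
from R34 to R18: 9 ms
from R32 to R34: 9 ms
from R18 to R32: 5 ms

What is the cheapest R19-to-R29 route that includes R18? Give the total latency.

16 ms

Shortest R19→R18: R19 → R32 → R18 = 8
Shortest R18→R29: R18 → R29 = 8
Total via R18: 8 + 8 = 16 ms.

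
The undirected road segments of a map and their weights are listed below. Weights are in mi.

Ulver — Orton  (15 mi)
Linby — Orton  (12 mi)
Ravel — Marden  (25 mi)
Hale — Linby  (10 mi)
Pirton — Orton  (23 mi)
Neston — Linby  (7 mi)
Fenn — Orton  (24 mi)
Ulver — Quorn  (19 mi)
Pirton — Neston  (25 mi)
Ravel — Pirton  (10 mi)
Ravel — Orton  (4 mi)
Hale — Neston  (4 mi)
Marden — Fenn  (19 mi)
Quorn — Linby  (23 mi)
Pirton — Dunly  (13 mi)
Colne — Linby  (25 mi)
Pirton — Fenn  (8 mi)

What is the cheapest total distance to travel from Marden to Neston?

Settle nodes by increasing distance from Marden:
Marden: 0
Fenn: 19  (via Marden)
Ravel: 25  (via Marden)
Pirton: 27  (via Fenn)
Orton: 29  (via Ravel)
Dunly: 40  (via Pirton)
Linby: 41  (via Orton)
Ulver: 44  (via Orton)
Neston: 48  (via Linby)
Shortest route: Marden → Ravel → Orton → Linby → Neston = 48 mi.

48 mi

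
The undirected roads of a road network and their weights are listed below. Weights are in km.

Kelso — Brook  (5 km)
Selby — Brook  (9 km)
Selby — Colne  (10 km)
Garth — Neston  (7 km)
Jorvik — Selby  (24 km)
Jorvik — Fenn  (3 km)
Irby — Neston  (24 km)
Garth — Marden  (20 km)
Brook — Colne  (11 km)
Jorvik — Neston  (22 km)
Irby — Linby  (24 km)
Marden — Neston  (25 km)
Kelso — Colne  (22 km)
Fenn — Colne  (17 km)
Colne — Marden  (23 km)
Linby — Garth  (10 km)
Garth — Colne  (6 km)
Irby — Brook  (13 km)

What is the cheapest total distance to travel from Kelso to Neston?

29 km

Settle nodes by increasing distance from Kelso:
Kelso: 0
Brook: 5  (via Kelso)
Selby: 14  (via Brook)
Colne: 16  (via Brook)
Irby: 18  (via Brook)
Garth: 22  (via Colne)
Neston: 29  (via Garth)
Shortest route: Kelso–Brook–Colne–Garth–Neston = 29 km.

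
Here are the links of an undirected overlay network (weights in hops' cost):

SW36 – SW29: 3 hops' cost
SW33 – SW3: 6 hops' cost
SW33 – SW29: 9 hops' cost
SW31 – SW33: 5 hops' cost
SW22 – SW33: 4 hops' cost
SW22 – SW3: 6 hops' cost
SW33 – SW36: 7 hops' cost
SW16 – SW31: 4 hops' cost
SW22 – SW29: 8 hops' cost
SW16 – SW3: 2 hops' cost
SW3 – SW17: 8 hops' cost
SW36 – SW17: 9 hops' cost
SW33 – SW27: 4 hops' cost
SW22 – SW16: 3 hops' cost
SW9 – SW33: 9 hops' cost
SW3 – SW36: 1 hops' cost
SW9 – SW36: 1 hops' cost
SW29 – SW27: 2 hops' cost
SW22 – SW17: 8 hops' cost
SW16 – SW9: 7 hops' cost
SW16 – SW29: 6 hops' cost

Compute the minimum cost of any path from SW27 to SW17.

14 hops' cost

Candidate routes:
SW27–SW33–SW22–SW17: 4+4+8 = 16
SW27–SW29–SW36–SW17: 2+3+9 = 14
Cheapest is SW27–SW29–SW36–SW17 at 14 hops' cost.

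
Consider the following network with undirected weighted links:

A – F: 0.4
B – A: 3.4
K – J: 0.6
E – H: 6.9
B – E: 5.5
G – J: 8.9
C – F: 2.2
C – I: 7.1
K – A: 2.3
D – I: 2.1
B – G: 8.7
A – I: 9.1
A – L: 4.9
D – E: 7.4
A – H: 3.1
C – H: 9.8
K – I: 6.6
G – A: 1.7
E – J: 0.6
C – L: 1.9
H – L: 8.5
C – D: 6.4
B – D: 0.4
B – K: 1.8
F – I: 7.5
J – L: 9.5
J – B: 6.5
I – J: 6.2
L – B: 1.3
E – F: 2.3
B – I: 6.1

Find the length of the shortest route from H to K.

5.4

Running Dijkstra from H:
H: 0
A: 3.1  (via H)
F: 3.5  (via A)
G: 4.8  (via A)
K: 5.4  (via A)
Shortest route: H → A → K = 5.4.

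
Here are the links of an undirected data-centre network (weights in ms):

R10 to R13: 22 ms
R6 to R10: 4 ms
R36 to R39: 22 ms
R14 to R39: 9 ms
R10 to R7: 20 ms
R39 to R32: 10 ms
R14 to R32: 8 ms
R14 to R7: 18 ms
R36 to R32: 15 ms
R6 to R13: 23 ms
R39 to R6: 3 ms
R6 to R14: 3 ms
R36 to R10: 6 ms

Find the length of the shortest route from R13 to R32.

34 ms

Compare a few routes:
R13 → R10 → R6 → R39 → R32: 22+4+3+10 = 39
R13 → R6 → R39 → R32: 23+3+10 = 36
R13 → R6 → R14 → R32: 23+3+8 = 34
R13 → R10 → R6 → R14 → R32: 22+4+3+8 = 37
Cheapest is R13 → R6 → R14 → R32 at 34 ms.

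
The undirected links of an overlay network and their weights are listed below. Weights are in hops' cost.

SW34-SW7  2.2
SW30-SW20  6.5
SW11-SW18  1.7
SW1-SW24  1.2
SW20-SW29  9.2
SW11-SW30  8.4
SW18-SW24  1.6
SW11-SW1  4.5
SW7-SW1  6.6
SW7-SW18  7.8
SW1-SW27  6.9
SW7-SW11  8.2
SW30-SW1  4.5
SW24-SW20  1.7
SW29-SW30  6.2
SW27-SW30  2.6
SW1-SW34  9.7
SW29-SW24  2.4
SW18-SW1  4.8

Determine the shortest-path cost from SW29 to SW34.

Settle nodes by increasing distance from SW29:
SW29: 0
SW24: 2.4  (via SW29)
SW1: 3.6  (via SW24)
SW18: 4  (via SW24)
SW20: 4.1  (via SW24)
SW11: 5.7  (via SW18)
SW30: 6.2  (via SW29)
SW27: 8.8  (via SW30)
SW7: 10.2  (via SW1)
SW34: 12.4  (via SW7)
Shortest route: SW29–SW24–SW1–SW7–SW34 = 12.4 hops' cost.

12.4 hops' cost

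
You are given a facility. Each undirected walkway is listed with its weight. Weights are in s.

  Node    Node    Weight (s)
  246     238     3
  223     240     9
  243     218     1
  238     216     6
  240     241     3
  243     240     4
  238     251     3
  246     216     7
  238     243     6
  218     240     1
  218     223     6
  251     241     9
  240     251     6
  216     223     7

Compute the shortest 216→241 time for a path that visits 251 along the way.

Best 216 to 251: 216–238–251 costing 9
Best 251 to 241: 251–241 costing 9
Total via 251: 9 + 9 = 18 s.

18 s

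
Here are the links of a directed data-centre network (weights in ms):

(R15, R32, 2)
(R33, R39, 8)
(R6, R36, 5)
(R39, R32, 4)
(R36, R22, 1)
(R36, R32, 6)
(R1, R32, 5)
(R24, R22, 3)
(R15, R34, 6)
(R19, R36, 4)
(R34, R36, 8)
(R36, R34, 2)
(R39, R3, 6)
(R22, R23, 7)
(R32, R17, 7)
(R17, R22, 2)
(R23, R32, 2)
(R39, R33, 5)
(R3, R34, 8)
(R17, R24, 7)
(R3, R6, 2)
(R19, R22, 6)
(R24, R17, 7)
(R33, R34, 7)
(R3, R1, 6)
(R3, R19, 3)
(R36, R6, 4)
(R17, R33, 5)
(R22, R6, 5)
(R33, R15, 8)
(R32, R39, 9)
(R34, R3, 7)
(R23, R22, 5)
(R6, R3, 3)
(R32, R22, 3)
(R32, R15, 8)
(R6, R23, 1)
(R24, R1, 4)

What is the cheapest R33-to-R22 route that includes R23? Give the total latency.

22 ms

Best R33 to R23: R33–R34–R3–R6–R23 costing 17
Best R23 to R22: R23–R22 costing 5
Total via R23: 17 + 5 = 22 ms.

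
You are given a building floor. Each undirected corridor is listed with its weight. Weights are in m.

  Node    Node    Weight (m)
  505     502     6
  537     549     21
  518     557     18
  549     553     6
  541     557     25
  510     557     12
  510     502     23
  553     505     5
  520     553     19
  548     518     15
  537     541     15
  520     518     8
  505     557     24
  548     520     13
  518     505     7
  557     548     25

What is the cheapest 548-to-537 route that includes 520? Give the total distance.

59 m

Shortest 548→520: 548–520 = 13
Shortest 520→537: 520–553–549–537 = 46
Total via 520: 13 + 46 = 59 m.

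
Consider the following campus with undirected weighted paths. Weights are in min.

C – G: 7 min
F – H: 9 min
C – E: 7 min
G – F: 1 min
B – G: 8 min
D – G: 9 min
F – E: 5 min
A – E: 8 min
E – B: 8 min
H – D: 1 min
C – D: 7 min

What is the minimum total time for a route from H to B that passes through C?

Shortest H→C: H–D–C = 8
Shortest C→B: C–E–B = 15
Total via C: 8 + 15 = 23 min.

23 min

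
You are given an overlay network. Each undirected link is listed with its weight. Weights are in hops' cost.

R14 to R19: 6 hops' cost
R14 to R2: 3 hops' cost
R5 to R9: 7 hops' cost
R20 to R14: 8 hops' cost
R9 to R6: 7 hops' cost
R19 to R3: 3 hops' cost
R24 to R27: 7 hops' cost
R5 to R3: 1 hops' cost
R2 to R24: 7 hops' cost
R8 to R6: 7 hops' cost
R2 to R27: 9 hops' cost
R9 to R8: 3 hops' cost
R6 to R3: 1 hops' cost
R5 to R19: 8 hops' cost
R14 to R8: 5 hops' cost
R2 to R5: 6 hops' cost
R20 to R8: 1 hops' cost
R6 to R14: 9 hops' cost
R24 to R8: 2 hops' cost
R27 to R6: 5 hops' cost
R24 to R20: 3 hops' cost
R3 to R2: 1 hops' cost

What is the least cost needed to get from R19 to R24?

Enumerating some paths:
R19 → R3 → R2 → R24: 3+1+7 = 11
R19 → R3 → R6 → R8 → R24: 3+1+7+2 = 13
R19 → R3 → R2 → R14 → R8 → R24: 3+1+3+5+2 = 14
R19 → R14 → R8 → R24: 6+5+2 = 13
The minimum is 11 hops' cost via R19 → R3 → R2 → R24.

11 hops' cost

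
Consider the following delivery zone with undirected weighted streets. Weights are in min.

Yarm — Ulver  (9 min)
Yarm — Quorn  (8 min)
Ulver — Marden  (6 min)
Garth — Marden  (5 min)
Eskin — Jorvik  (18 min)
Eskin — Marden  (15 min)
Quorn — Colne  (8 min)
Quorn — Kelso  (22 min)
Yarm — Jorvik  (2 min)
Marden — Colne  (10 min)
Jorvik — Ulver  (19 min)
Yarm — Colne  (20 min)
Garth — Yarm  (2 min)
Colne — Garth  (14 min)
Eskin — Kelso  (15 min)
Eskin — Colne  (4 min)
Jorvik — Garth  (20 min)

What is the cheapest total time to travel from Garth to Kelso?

Compare a few routes:
Garth–Yarm–Quorn–Kelso: 2+8+22 = 32
Garth–Colne–Eskin–Kelso: 14+4+15 = 33
Cheapest is Garth–Yarm–Quorn–Kelso at 32 min.

32 min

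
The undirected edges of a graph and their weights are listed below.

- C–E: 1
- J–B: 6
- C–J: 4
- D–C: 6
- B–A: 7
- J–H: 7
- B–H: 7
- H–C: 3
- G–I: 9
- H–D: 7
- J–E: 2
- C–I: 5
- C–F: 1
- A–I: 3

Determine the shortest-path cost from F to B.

10

Settle nodes by increasing distance from F:
F: 0
C: 1  (via F)
E: 2  (via C)
H: 4  (via C)
J: 4  (via E)
I: 6  (via C)
D: 7  (via C)
A: 9  (via I)
B: 10  (via J)
Shortest route: F–C–E–J–B = 10.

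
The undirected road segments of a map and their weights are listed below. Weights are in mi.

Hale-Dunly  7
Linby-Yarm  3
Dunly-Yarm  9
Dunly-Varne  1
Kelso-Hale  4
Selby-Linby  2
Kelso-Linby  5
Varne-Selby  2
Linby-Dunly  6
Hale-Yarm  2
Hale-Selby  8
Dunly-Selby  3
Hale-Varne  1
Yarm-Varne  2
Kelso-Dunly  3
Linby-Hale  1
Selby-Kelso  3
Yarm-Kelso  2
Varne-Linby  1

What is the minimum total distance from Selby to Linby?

Candidate routes:
Selby–Linby: 2 = 2
Selby–Varne–Linby: 2+1 = 3
Selby–Varne–Hale–Linby: 2+1+1 = 4
Selby–Dunly–Varne–Linby: 3+1+1 = 5
The minimum is 2 mi via Selby–Linby.

2 mi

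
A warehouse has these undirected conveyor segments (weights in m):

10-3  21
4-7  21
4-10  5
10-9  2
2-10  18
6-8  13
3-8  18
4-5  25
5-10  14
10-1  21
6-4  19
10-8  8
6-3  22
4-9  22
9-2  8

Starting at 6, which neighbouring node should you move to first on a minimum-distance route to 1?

Candidate routes:
6 - 3 - 10 - 1: 22+21+21 = 64
6 - 4 - 9 - 10 - 1: 19+22+2+21 = 64
6 - 8 - 10 - 1: 13+8+21 = 42
6 - 4 - 10 - 1: 19+5+21 = 45
The minimum is 42 m via 6 - 8 - 10 - 1.
So from 6 the first move is to 8.

8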